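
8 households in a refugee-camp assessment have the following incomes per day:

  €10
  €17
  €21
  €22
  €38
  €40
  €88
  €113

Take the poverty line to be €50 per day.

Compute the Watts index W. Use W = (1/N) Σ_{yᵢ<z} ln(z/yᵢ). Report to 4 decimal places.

0.6093

Below the line: €10, €17, €21, €22, €38, €40 (q = 6 of N = 8).
Log shortfalls: ln(50/10) = 1.6094; ln(50/17) = 1.0788; ln(50/21) = 0.8675; ln(50/22) = 0.8210; ln(50/38) = 0.2744; ln(50/40) = 0.2231.
W = 4.874309 / 8 = 0.6093.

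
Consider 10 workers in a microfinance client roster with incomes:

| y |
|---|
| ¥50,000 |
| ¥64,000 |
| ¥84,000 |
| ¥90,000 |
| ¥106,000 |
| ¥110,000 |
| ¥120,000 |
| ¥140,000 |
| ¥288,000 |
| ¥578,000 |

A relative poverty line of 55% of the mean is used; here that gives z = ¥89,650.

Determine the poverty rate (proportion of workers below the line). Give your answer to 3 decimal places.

0.300

3 of the 10 workers have income below ¥89,650.
H = 3/10 = 0.300.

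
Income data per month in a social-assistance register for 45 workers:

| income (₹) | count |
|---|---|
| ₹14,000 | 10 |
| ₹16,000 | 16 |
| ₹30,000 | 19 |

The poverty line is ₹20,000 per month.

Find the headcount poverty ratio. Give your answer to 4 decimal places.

26 of the 45 workers have income below ₹20,000.
H = 26/45 = 0.5778.

0.5778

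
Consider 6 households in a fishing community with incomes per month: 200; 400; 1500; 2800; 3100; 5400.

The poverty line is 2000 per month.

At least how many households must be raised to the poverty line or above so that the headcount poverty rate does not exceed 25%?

2

Currently q = 3 of N = 6 are below the line (H = 0.500).
A headcount ratio of at most 25% allows at most ⌊0.25 × 6⌋ = 1 poor households.
So at least 3 − 1 = 2 must be lifted.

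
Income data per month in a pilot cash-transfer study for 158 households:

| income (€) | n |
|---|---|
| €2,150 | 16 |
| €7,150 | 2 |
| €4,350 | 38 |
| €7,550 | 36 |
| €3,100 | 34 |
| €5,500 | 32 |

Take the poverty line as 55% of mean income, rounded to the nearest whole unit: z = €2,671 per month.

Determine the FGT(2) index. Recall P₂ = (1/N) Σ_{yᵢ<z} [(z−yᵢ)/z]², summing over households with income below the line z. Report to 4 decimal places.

0.0039

Incomes under z: 16×€2,150 (q = 16 of N = 158).
Normalized shortfalls: (2671−2150)/2671 = 0.1951 (×16).
Squared: 0.0380 (×16).
Sum = 0.608762; P₂ = 0.608762 / 158 = 0.0039.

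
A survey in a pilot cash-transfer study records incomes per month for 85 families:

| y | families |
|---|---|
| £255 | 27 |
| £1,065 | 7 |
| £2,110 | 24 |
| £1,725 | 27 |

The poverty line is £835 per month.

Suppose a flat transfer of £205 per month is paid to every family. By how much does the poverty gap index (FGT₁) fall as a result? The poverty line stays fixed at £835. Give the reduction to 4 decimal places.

0.0780

Before: below the line — 27×£255; poverty gap index (FGT₁) = 0.220641.
After the £205 transfer: below the line — 27×£460; poverty gap index (FGT₁) = 0.142656.
Reduction = 0.220641 − 0.142656 = 0.0780.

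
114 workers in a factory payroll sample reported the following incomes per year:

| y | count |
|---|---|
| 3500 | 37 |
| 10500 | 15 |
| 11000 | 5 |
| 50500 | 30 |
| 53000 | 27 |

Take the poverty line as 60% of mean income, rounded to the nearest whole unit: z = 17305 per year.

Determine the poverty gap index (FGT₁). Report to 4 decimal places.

0.3266

Below the line: 37×3500, 15×10500, 5×11000 (q = 57 of N = 114).
Relative gaps: (17305−3500)/17305 = 0.7977 (×37); (17305−10500)/17305 = 0.3932 (×15); (17305−11000)/17305 = 0.3643 (×5).
Sum of shortfalls = 37.236926; P₁ averages over all N: 37.236926 / 114 = 0.3266.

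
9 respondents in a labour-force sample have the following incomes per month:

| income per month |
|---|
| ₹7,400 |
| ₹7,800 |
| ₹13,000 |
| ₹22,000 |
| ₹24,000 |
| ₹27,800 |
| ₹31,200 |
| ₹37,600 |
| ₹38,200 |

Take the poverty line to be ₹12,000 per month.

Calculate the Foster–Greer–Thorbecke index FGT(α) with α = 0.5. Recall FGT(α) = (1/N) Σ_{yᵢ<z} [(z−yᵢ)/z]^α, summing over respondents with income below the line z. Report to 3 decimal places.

Incomes under z: ₹7,400, ₹7,800 (q = 2 of N = 9).
Shortfall ratios: (12000−7400)/12000 = 0.3833; (12000−7800)/12000 = 0.3500.
Raised to α = 0.5: 0.61914; 0.59161.
Sum = 1.210747; FGT(0.5) = 1.210747 / 9 = 0.135.

0.135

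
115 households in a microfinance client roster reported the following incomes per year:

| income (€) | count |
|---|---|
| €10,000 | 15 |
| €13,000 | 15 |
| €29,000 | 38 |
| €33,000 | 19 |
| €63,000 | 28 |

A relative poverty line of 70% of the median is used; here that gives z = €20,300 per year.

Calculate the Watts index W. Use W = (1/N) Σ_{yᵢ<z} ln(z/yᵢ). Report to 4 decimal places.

Below the line: 15×€10,000, 15×€13,000 (q = 30 of N = 115).
Log shortfalls: ln(20300/10000) = 0.7080 (×15); ln(20300/13000) = 0.4457 (×15).
W = 17.305610 / 115 = 0.1505.

0.1505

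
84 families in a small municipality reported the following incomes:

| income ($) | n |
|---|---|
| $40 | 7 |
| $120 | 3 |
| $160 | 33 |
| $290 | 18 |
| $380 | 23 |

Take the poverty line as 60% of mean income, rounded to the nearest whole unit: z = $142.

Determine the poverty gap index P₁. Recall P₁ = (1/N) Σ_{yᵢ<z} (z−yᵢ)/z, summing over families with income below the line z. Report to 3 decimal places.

Incomes under z: 7×$40, 3×$120 (q = 10 of N = 84).
Gap ratios (z−y)/z: (142−40)/142 = 0.7183 (×7); (142−120)/142 = 0.1549 (×3).
Σ = 5.492958. Dividing by the full population N = 84 gives P₁ = 0.065.

0.065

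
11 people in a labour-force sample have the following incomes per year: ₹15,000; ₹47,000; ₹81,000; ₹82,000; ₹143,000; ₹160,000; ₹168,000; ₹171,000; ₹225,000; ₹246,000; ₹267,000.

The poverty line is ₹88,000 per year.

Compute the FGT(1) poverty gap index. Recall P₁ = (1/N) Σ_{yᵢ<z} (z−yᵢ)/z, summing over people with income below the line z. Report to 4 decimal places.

Below z: ₹15,000, ₹47,000, ₹81,000, ₹82,000 (q = 4 of N = 11).
Relative gaps: (88000−15000)/88000 = 0.8295; (88000−47000)/88000 = 0.4659; (88000−81000)/88000 = 0.0795; (88000−82000)/88000 = 0.0682.
Σ = 1.443182. Dividing by the full population N = 11 gives P₁ = 0.1312.

0.1312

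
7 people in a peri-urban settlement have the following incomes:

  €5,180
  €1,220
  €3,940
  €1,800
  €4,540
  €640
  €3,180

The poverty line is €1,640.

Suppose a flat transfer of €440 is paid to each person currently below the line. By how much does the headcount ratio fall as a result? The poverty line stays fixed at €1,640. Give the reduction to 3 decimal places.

Before: below the line — €640, €1,220; headcount ratio = 0.28571.
After the €440 transfer: below the line — €1,080; headcount ratio = 0.14286.
Reduction = 0.28571 − 0.14286 = 0.143.

0.143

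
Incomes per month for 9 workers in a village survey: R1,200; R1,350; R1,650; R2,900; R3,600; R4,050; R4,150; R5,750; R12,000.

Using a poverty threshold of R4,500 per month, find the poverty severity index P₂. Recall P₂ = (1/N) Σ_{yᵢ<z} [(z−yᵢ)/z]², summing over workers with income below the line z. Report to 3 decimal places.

0.179

Below z: R1,200, R1,350, R1,650, R2,900, R3,600, R4,050, R4,150 (q = 7 of N = 9).
Relative gaps: (4500−1200)/4500 = 0.7333; (4500−1350)/4500 = 0.7000; (4500−1650)/4500 = 0.6333; (4500−2900)/4500 = 0.3556; (4500−3600)/4500 = 0.2000; (4500−4050)/4500 = 0.1000; (4500−4150)/4500 = 0.0778.
Squared: 0.5378; 0.4900; 0.4011; 0.1264; 0.0400; 0.0100; 0.0060.
Sum = 1.611358; P₂ = 1.611358 / 9 = 0.179.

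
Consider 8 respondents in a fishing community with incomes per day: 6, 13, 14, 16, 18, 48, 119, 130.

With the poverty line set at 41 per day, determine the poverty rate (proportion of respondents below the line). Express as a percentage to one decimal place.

62.5%

5 of the 8 respondents have income below 41.
H = 5/8 = 62.5%.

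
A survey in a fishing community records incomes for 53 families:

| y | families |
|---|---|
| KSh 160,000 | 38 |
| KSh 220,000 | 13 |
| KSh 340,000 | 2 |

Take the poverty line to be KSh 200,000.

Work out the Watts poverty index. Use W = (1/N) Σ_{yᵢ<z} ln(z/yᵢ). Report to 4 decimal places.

Poor units: 38×KSh 160,000 (q = 38 of N = 53).
ln(z/y) terms: ln(200000/160000) = 0.2231 (×38).
W = 8.479455 / 53 = 0.1600.

0.1600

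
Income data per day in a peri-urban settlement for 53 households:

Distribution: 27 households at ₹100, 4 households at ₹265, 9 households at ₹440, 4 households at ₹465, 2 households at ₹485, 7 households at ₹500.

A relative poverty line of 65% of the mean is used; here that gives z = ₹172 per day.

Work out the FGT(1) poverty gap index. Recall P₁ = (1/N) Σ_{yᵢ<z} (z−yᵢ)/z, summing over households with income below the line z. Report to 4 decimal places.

Below the line: 27×₹100 (q = 27 of N = 53).
Shortfall ratios: (172−100)/172 = 0.4186 (×27).
Σ = 11.302326. Dividing by the full population N = 53 gives P₁ = 0.2133.

0.2133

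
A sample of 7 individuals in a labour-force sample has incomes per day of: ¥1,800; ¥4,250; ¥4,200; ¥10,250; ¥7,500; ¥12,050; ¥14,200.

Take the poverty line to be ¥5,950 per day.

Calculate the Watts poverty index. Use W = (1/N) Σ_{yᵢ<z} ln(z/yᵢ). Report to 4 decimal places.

Incomes under z: ¥1,800, ¥4,200, ¥4,250 (q = 3 of N = 7).
Log shortfalls: ln(5950/1800) = 1.1956; ln(5950/4200) = 0.3483; ln(5950/4250) = 0.3365.
W = 1.880383 / 7 = 0.2686.

0.2686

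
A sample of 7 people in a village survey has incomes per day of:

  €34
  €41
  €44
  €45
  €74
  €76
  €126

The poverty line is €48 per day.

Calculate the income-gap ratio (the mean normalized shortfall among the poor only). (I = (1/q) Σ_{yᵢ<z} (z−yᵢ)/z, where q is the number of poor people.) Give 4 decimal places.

0.1458

Below the line: €34, €41, €44, €45 (q = 4 of N = 7).
Shortfall ratios (z−y)/z: 0.2917, 0.1458, 0.0833, 0.0625; sum = 0.583333.
The income-gap ratio divides by q (the poor only): 0.583333 / 4 = 0.1458.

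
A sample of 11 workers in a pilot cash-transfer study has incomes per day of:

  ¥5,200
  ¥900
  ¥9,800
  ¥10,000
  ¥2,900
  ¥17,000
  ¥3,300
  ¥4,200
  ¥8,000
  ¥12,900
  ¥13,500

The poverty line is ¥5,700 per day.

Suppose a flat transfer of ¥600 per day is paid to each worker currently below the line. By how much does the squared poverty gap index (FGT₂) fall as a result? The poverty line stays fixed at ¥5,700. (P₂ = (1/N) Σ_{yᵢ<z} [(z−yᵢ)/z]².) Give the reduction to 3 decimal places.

Before: below the line — ¥900, ¥2,900, ¥3,300, ¥4,200, ¥5,200; squared poverty gap index (FGT₂) = 0.10952.
After the ¥600 transfer: below the line — ¥1,500, ¥3,500, ¥3,900, ¥4,800; squared poverty gap index (FGT₂) = 0.07423.
Reduction = 0.10952 − 0.07423 = 0.035.

0.035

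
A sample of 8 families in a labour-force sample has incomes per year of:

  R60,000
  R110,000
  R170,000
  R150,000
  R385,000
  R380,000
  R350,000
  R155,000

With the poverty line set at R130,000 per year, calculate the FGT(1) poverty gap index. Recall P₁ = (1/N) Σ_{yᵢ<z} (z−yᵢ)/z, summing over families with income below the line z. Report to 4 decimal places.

Below z: R60,000, R110,000 (q = 2 of N = 8).
Shortfall ratios: (130000−60000)/130000 = 0.5385; (130000−110000)/130000 = 0.1538.
Σ = 0.692308. Dividing by the full population N = 8 gives P₁ = 0.0865.

0.0865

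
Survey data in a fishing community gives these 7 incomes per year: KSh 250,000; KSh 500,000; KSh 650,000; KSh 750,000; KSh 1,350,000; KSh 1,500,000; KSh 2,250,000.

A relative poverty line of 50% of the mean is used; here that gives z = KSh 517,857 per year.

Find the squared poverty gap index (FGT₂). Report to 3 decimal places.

Poor units: KSh 250,000, KSh 500,000 (q = 2 of N = 7).
Relative gaps: (517857−250000)/517857 = 0.5172; (517857−500000)/517857 = 0.0345.
Squared: 0.2675; 0.0012.
Sum = 0.268728; P₂ = 0.268728 / 7 = 0.038.

0.038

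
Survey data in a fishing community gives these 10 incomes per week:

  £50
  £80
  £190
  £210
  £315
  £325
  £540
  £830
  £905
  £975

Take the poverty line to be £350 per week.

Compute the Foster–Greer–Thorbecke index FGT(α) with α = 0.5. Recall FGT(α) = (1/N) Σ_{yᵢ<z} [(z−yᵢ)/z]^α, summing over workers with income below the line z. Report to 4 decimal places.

0.3696

Below z: £50, £80, £190, £210, £315, £325 (q = 6 of N = 10).
Relative gaps: (350−50)/350 = 0.8571; (350−80)/350 = 0.7714; (350−190)/350 = 0.4571; (350−210)/350 = 0.4000; (350−315)/350 = 0.1000; (350−325)/350 = 0.0714.
Raised to α = 0.5: 0.92582; 0.87831; 0.67612; 0.63246; 0.31623; 0.26726.
Sum = 3.696198; FGT(0.5) = 3.696198 / 10 = 0.3696.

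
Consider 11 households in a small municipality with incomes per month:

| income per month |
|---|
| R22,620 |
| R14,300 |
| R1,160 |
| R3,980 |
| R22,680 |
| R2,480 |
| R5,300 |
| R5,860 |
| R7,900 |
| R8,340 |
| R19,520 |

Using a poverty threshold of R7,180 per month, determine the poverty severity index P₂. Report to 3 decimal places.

Poor units: R1,160, R2,480, R3,980, R5,300, R5,860 (q = 5 of N = 11).
Shortfall ratios: (7180−1160)/7180 = 0.8384; (7180−2480)/7180 = 0.6546; (7180−3980)/7180 = 0.4457; (7180−5300)/7180 = 0.2618; (7180−5860)/7180 = 0.1838.
Squared: 0.7030; 0.4285; 0.1986; 0.0686; 0.0338.
Sum = 1.432469; P₂ = 1.432469 / 11 = 0.130.

0.130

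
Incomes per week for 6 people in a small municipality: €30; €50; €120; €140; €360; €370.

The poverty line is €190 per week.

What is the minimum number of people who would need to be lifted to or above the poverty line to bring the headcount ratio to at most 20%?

3

Currently q = 4 of N = 6 are below the line (H = 0.667).
A headcount ratio of at most 20% allows at most ⌊0.20 × 6⌋ = 1 poor people.
So at least 4 − 1 = 3 must be lifted.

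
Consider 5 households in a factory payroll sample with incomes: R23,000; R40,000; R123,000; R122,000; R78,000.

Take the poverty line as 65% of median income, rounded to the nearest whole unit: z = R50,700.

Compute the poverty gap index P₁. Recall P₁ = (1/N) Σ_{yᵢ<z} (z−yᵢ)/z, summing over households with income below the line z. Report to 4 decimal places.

0.1515

Incomes under z: R23,000, R40,000 (q = 2 of N = 5).
Relative gaps: (50700−23000)/50700 = 0.5464; (50700−40000)/50700 = 0.2110.
Σ = 0.757396. Dividing by the full population N = 5 gives P₁ = 0.1515.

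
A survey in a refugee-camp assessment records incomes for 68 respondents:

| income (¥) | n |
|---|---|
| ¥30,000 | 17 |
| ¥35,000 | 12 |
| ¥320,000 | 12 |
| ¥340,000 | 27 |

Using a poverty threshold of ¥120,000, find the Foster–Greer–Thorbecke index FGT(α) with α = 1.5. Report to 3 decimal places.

0.268

Incomes under z: 17×¥30,000, 12×¥35,000 (q = 29 of N = 68).
Relative gaps: (120000−30000)/120000 = 0.7500 (×17); (120000−35000)/120000 = 0.7083 (×12).
Raised to α = 1.5: 0.64952 (×17); 0.59615 (×12).
Sum = 18.195640; FGT(1.5) = 18.195640 / 68 = 0.268.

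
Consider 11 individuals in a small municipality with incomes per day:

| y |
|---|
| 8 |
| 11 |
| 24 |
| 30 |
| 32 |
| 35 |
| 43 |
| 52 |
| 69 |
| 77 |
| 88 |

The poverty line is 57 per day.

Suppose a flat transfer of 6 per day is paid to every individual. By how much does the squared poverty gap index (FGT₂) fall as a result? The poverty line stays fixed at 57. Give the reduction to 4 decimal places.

0.0662

Before: below the line — 8, 11, 24, 30, 32, 35, 43, 52; squared poverty gap index (FGT₂) = 0.214472.
After the 6 transfer: below the line — 14, 17, 30, 36, 38, 41, 49; squared poverty gap index (FGT₂) = 0.148297.
Reduction = 0.214472 − 0.148297 = 0.0662.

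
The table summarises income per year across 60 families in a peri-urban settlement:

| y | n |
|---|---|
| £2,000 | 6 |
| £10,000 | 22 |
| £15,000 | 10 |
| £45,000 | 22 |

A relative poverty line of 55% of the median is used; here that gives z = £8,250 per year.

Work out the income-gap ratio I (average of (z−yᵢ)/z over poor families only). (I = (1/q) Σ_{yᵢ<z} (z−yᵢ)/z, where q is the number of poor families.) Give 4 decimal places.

0.7576

Below the line: 6×£2,000 (q = 6 of N = 60).
Relative gaps: 0.7576 (×6); sum = 4.545455.
I averages over the q = 6 poor units only: 4.545455 / 6 = 0.7576.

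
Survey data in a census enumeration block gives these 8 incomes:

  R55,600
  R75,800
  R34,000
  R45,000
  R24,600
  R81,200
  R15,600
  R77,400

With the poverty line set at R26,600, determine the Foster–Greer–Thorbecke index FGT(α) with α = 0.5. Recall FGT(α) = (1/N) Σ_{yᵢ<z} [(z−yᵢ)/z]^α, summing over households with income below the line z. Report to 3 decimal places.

0.115

Poor units: R15,600, R24,600 (q = 2 of N = 8).
Normalized shortfalls: (26600−15600)/26600 = 0.4135; (26600−24600)/26600 = 0.0752.
Raised to α = 0.5: 0.64307; 0.27420.
Sum = 0.917270; FGT(0.5) = 0.917270 / 8 = 0.115.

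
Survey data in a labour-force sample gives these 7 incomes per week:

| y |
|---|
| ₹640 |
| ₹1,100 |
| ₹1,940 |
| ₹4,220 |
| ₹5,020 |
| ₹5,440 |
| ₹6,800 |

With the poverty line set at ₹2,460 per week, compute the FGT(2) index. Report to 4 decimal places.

Incomes under z: ₹640, ₹1,100, ₹1,940 (q = 3 of N = 7).
Relative gaps: (2460−640)/2460 = 0.7398; (2460−1100)/2460 = 0.5528; (2460−1940)/2460 = 0.2114.
Squared: 0.5474; 0.3056; 0.0447.
Sum = 0.897680; P₂ = 0.897680 / 7 = 0.1282.

0.1282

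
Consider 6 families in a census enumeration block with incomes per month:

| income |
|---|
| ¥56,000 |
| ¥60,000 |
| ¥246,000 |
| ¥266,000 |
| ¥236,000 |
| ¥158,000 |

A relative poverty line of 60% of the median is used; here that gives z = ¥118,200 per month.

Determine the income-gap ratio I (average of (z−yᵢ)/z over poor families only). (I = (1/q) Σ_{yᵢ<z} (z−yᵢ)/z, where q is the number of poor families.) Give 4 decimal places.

Incomes under z: ¥56,000, ¥60,000 (q = 2 of N = 6).
Shortfall ratios (z−y)/z: 0.5262, 0.4924; sum = 1.018613.
I averages over the q = 2 poor units only: 1.018613 / 2 = 0.5093.

0.5093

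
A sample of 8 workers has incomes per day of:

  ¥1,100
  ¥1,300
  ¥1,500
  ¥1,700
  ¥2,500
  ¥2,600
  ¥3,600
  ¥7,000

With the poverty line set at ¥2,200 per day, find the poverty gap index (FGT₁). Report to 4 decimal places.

0.1818

Below the line: ¥1,100, ¥1,300, ¥1,500, ¥1,700 (q = 4 of N = 8).
Normalized shortfalls: (2200−1100)/2200 = 0.5000; (2200−1300)/2200 = 0.4091; (2200−1500)/2200 = 0.3182; (2200−1700)/2200 = 0.2273.
Sum of shortfalls = 1.454545; P₁ averages over all N: 1.454545 / 8 = 0.1818.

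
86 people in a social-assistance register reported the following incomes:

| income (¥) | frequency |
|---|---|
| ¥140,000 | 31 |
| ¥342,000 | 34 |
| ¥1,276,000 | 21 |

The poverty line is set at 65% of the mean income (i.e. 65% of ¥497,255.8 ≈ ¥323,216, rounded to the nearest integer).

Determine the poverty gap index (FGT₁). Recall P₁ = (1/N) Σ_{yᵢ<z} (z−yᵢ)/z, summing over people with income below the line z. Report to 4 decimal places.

Poor units: 31×¥140,000 (q = 31 of N = 86).
Normalized shortfalls: (323216−140000)/323216 = 0.5669 (×31).
Σ = 17.572447. Dividing by the full population N = 86 gives P₁ = 0.2043.

0.2043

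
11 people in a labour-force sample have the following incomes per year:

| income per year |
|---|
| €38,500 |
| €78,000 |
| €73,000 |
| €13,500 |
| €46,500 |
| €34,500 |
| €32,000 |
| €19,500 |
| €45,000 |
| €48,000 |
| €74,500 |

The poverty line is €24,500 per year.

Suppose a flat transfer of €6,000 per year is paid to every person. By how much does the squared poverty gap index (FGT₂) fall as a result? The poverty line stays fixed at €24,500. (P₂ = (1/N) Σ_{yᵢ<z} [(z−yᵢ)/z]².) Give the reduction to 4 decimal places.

Before: below the line — €13,500, €19,500; squared poverty gap index (FGT₂) = 0.022112.
After the €6,000 transfer: below the line — €19,500; squared poverty gap index (FGT₂) = 0.003786.
Reduction = 0.022112 − 0.003786 = 0.0183.

0.0183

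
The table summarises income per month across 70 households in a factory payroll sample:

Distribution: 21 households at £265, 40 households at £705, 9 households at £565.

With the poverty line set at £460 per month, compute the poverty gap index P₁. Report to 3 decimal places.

0.127

Below z: 21×£265 (q = 21 of N = 70).
Normalized shortfalls: (460−265)/460 = 0.4239 (×21).
Sum of shortfalls = 8.902174; P₁ averages over all N: 8.902174 / 70 = 0.127.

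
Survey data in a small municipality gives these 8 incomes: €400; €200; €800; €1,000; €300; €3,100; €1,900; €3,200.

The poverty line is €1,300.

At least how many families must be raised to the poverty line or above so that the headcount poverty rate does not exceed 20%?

4

Currently q = 5 of N = 8 are below the line (H = 0.625).
A headcount ratio of at most 20% allows at most ⌊0.20 × 8⌋ = 1 poor families.
So at least 5 − 1 = 4 must be lifted.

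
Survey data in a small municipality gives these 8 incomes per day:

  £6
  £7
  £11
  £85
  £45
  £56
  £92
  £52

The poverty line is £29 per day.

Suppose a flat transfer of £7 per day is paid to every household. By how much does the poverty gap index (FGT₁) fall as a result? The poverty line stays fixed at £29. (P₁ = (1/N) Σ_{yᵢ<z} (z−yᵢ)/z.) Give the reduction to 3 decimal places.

Before: below the line — £6, £7, £11; poverty gap index (FGT₁) = 0.27155.
After the £7 transfer: below the line — £13, £14, £18; poverty gap index (FGT₁) = 0.18103.
Reduction = 0.27155 − 0.18103 = 0.091.

0.091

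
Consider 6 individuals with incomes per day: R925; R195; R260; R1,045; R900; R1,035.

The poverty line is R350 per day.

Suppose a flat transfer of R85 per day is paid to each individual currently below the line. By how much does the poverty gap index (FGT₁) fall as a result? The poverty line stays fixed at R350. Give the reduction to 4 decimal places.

0.0810

Before: below the line — R195, R260; poverty gap index (FGT₁) = 0.116667.
After the R85 transfer: below the line — R280, R345; poverty gap index (FGT₁) = 0.035714.
Reduction = 0.116667 − 0.035714 = 0.0810.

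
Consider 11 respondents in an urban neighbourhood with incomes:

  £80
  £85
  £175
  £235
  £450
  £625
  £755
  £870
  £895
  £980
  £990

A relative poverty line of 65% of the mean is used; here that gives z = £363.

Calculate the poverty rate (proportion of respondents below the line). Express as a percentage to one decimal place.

36.4%

4 of the 11 respondents have income below £363.
H = 4/11 = 36.4%.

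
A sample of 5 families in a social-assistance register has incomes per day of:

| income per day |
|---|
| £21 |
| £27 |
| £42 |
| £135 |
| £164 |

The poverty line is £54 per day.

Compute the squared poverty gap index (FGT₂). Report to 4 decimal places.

Poor units: £21, £27, £42 (q = 3 of N = 5).
Gap ratios (z−y)/z: (54−21)/54 = 0.6111; (54−27)/54 = 0.5000; (54−42)/54 = 0.2222.
Squared: 0.3735; 0.2500; 0.0494.
Sum = 0.672840; P₂ = 0.672840 / 5 = 0.1346.

0.1346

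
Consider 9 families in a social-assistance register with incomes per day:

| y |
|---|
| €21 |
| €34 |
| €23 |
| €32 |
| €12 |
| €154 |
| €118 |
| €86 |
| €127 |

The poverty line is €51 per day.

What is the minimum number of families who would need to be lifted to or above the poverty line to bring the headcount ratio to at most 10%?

5 of the 9 families are poor, so H = 5/9 = 0.556.
A headcount ratio of at most 10% allows at most ⌊0.10 × 9⌋ = 0 poor families.
So at least 5 − 0 = 5 must be lifted.

5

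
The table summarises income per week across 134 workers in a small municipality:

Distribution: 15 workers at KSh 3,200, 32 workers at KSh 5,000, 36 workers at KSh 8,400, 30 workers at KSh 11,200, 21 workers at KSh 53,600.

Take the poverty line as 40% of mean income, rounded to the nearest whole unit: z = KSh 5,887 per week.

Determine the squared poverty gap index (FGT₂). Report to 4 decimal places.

Below z: 15×KSh 3,200, 32×KSh 5,000 (q = 47 of N = 134).
Shortfall ratios: (5887−3200)/5887 = 0.4564 (×15); (5887−5000)/5887 = 0.1507 (×32).
Squared: 0.2083 (×15); 0.0227 (×32).
Sum = 3.851373; P₂ = 3.851373 / 134 = 0.0287.

0.0287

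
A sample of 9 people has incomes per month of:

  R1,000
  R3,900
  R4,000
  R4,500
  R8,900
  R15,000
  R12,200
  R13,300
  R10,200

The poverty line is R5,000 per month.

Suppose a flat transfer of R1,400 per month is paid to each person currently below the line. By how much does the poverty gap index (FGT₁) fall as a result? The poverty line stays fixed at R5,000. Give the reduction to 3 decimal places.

0.089

Before: below the line — R1,000, R3,900, R4,000, R4,500; poverty gap index (FGT₁) = 0.14667.
After the R1,400 transfer: below the line — R2,400; poverty gap index (FGT₁) = 0.05778.
Reduction = 0.14667 − 0.05778 = 0.089.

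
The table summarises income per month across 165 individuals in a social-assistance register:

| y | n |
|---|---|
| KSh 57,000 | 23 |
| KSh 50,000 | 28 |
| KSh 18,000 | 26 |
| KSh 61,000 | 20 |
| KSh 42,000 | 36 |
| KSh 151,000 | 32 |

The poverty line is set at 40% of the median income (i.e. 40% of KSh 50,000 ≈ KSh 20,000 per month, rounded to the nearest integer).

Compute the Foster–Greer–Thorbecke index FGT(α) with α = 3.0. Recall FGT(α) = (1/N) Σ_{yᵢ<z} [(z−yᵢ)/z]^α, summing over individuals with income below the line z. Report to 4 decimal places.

Below the line: 26×KSh 18,000 (q = 26 of N = 165).
Relative gaps: (20000−18000)/20000 = 0.1000 (×26).
Raised to α = 3.0: 0.00100 (×26).
Sum = 0.026000; FGT(3.0) = 0.026000 / 165 = 0.0002.

0.0002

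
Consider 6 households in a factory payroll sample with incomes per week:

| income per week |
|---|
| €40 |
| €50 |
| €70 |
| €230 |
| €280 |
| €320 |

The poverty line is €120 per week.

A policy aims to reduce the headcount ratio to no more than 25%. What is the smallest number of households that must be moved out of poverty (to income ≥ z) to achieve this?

3 of the 6 households are poor, so H = 3/6 = 0.500.
A headcount ratio of at most 25% allows at most ⌊0.25 × 6⌋ = 1 poor households.
So at least 3 − 1 = 2 must be lifted.

2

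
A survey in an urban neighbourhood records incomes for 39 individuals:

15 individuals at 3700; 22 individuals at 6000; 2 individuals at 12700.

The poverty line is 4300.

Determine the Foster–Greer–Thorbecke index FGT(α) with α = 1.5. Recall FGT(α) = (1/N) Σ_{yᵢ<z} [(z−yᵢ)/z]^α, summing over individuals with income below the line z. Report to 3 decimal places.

0.020

Poor units: 15×3700 (q = 15 of N = 39).
Relative gaps: (4300−3700)/4300 = 0.1395 (×15).
Raised to α = 1.5: 0.05212 (×15).
Sum = 0.781836; FGT(1.5) = 0.781836 / 39 = 0.020.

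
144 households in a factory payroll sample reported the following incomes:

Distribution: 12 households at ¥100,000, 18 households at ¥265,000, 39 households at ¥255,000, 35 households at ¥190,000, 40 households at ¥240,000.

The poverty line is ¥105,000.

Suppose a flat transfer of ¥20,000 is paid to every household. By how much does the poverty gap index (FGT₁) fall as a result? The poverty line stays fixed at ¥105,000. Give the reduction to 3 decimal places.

Before: below the line — 12×¥100,000; poverty gap index (FGT₁) = 0.00397.
After the ¥20,000 transfer: below the line — none; poverty gap index (FGT₁) = 0.00000.
Reduction = 0.00397 − 0.00000 = 0.004.

0.004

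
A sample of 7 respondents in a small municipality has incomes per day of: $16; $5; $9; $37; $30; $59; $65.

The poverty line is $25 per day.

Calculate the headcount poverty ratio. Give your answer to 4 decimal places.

3 of the 7 respondents have income below $25.
H = 3/7 = 0.4286.

0.4286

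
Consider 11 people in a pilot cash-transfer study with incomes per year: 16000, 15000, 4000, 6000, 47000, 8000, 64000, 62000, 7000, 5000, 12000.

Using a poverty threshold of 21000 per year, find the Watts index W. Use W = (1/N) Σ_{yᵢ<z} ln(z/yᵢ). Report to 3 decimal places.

Below the line: 4000, 5000, 6000, 7000, 8000, 12000, 15000, 16000 (q = 8 of N = 11).
ln(z/y) terms: ln(21000/4000) = 1.6582; ln(21000/5000) = 1.4351; ln(21000/6000) = 1.2528; ln(21000/7000) = 1.0986; ln(21000/8000) = 0.9651; ln(21000/12000) = 0.5596; ln(21000/15000) = 0.3365; ln(21000/16000) = 0.2719.
W = 7.577790 / 11 = 0.689.

0.689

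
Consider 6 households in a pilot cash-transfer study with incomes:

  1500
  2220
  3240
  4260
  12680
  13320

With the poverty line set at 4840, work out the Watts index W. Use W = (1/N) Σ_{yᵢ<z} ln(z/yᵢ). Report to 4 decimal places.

Below the line: 1500, 2220, 3240, 4260 (q = 4 of N = 6).
Log gaps: ln(4840/1500) = 1.1714; ln(4840/2220) = 0.7794; ln(4840/3240) = 0.4013; ln(4840/4260) = 0.1276.
W = 2.479844 / 6 = 0.4133.

0.4133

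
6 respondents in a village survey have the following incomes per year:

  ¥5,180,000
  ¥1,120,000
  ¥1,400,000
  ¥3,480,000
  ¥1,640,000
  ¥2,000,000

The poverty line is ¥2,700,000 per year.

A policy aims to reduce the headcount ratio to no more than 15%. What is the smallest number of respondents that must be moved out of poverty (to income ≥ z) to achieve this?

4

Currently q = 4 of N = 6 are below the line (H = 0.667).
A headcount ratio of at most 15% allows at most ⌊0.15 × 6⌋ = 0 poor respondents.
So at least 4 − 0 = 4 must be lifted.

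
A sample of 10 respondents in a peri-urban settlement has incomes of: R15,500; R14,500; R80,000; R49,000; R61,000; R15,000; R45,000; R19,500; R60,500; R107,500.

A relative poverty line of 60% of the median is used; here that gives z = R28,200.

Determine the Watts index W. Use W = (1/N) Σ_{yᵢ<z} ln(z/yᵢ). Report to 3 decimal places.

0.226

Poor units: R14,500, R15,000, R15,500, R19,500 (q = 4 of N = 10).
Log shortfalls: ln(28200/14500) = 0.6652; ln(28200/15000) = 0.6313; ln(28200/15500) = 0.5985; ln(28200/19500) = 0.3689.
W = 2.263835 / 10 = 0.226.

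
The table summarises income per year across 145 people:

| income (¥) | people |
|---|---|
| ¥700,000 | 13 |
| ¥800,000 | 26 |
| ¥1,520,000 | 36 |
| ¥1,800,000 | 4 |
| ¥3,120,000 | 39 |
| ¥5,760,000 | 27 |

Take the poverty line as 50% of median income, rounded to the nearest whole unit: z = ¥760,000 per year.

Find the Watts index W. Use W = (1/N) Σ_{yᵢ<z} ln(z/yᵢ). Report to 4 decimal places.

Incomes under z: 13×¥700,000 (q = 13 of N = 145).
Log shortfalls: ln(760000/700000) = 0.0822 (×13).
W = 1.069095 / 145 = 0.0074.

0.0074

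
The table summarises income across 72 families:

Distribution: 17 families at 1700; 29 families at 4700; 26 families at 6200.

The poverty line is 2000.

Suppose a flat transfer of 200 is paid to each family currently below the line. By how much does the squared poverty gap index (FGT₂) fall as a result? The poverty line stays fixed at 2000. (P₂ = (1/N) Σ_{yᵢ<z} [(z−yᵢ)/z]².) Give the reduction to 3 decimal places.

0.005

Before: below the line — 17×1700; squared poverty gap index (FGT₂) = 0.00531.
After the 200 transfer: below the line — 17×1900; squared poverty gap index (FGT₂) = 0.00059.
Reduction = 0.00531 − 0.00059 = 0.005.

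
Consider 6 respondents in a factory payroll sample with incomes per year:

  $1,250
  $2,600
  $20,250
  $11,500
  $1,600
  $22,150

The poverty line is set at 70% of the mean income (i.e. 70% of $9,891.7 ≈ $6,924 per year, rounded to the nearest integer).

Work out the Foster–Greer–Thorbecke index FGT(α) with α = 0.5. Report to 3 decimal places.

Below z: $1,250, $1,600, $2,600 (q = 3 of N = 6).
Relative gaps: (6924−1250)/6924 = 0.8195; (6924−1600)/6924 = 0.7689; (6924−2600)/6924 = 0.6245.
Raised to α = 0.5: 0.90525; 0.87688; 0.79025.
Sum = 2.572375; FGT(0.5) = 2.572375 / 6 = 0.429.

0.429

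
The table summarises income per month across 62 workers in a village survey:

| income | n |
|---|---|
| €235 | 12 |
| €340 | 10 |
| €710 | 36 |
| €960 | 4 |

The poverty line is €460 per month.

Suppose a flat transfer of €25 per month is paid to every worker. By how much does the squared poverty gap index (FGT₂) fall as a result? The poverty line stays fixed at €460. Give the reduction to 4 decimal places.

0.0138

Before: below the line — 12×€235, 10×€340; squared poverty gap index (FGT₂) = 0.057282.
After the €25 transfer: below the line — 12×€260, 10×€365; squared poverty gap index (FGT₂) = 0.043467.
Reduction = 0.057282 − 0.043467 = 0.0138.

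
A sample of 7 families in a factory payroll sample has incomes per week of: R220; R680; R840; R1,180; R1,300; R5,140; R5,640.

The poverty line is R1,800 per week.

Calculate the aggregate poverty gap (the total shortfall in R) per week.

Below z: R220, R680, R840, R1,180, R1,300 (q = 5 of N = 7).
Individual gaps: 1800−220 = 1580; 1800−680 = 1120; 1800−840 = 960; 1800−1180 = 620; 1800−1300 = 500.
Aggregate gap = R4,780.

R4,780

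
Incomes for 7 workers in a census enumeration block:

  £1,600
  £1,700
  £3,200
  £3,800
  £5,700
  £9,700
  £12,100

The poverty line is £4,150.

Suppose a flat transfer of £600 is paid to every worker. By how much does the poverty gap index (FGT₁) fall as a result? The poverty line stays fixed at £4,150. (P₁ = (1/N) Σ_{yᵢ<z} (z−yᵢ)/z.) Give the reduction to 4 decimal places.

0.0740

Before: below the line — £1,600, £1,700, £3,200, £3,800; poverty gap index (FGT₁) = 0.216867.
After the £600 transfer: below the line — £2,200, £2,300, £3,800; poverty gap index (FGT₁) = 0.142857.
Reduction = 0.216867 − 0.142857 = 0.0740.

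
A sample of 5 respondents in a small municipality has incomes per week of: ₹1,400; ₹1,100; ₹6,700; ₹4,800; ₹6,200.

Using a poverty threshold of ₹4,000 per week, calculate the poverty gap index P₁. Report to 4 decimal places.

0.2750

Below z: ₹1,100, ₹1,400 (q = 2 of N = 5).
Relative gaps: (4000−1100)/4000 = 0.7250; (4000−1400)/4000 = 0.6500.
Σ = 1.375000. Dividing by the full population N = 5 gives P₁ = 0.2750.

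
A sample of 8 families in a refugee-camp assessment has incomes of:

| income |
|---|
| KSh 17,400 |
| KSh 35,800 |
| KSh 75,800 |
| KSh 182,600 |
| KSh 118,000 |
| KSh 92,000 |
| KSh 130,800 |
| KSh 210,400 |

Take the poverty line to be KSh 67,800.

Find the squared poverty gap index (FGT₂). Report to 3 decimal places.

Below the line: KSh 17,400, KSh 35,800 (q = 2 of N = 8).
Shortfall ratios: (67800−17400)/67800 = 0.7434; (67800−35800)/67800 = 0.4720.
Squared: 0.5526; 0.2228.
Sum = 0.775350; P₂ = 0.775350 / 8 = 0.097.

0.097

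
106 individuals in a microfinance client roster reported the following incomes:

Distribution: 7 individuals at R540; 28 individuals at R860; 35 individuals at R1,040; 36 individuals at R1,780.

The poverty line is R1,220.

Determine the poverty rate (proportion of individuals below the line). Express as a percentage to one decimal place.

66.0%

70 of the 106 individuals have income below R1,220.
H = 70/106 = 66.0%.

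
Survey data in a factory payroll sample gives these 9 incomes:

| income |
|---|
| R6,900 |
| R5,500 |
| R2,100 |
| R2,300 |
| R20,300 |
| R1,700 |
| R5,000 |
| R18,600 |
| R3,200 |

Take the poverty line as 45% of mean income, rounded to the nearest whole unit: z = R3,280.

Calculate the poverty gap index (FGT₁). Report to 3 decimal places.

Poor units: R1,700, R2,100, R2,300, R3,200 (q = 4 of N = 9).
Normalized shortfalls: (3280−1700)/3280 = 0.4817; (3280−2100)/3280 = 0.3598; (3280−2300)/3280 = 0.2988; (3280−3200)/3280 = 0.0244.
Sum of shortfalls = 1.164634; P₁ averages over all N: 1.164634 / 9 = 0.129.

0.129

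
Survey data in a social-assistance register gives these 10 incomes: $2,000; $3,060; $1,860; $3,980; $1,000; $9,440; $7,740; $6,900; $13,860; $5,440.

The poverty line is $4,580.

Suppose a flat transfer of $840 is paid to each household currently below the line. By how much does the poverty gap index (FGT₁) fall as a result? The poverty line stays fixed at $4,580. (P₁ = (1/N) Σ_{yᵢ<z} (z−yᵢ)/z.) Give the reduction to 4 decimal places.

0.0865

Before: below the line — $1,000, $1,860, $2,000, $3,060, $3,980; poverty gap index (FGT₁) = 0.240175.
After the $840 transfer: below the line — $1,840, $2,700, $2,840, $3,900; poverty gap index (FGT₁) = 0.153712.
Reduction = 0.240175 − 0.153712 = 0.0865.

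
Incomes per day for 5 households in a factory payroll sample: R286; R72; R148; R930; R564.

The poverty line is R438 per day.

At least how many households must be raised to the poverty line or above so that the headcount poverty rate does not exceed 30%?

2

Currently q = 3 of N = 5 are below the line (H = 0.600).
A headcount ratio of at most 30% allows at most ⌊0.30 × 5⌋ = 1 poor households.
So at least 3 − 1 = 2 must be lifted.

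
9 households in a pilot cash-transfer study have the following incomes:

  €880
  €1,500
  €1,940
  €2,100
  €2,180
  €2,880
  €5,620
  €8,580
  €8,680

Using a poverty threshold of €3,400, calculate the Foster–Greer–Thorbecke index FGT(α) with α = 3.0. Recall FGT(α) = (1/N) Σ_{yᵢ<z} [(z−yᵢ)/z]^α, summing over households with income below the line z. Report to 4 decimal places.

Incomes under z: €880, €1,500, €1,940, €2,100, €2,180, €2,880 (q = 6 of N = 9).
Shortfall ratios: (3400−880)/3400 = 0.7412; (3400−1500)/3400 = 0.5588; (3400−1940)/3400 = 0.4294; (3400−2100)/3400 = 0.3824; (3400−2180)/3400 = 0.3588; (3400−2880)/3400 = 0.1529.
Raised to α = 3.0: 0.40716; 0.17451; 0.07918; 0.05590; 0.04620; 0.00358.
Sum = 0.766528; FGT(3.0) = 0.766528 / 9 = 0.0852.

0.0852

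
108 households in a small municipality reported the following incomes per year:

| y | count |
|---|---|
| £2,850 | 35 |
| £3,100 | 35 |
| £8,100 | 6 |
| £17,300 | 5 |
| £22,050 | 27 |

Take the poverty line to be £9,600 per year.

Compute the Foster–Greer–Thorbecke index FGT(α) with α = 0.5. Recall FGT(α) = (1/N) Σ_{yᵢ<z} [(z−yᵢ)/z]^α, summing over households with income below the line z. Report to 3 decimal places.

0.560

Poor units: 35×£2,850, 35×£3,100, 6×£8,100 (q = 76 of N = 108).
Gap ratios (z−y)/z: (9600−2850)/9600 = 0.7031 (×35); (9600−3100)/9600 = 0.6771 (×35); (9600−8100)/9600 = 0.1562 (×6).
Raised to α = 0.5: 0.83853 (×35); 0.82285 (×35); 0.39528 (×6).
Sum = 60.519876; FGT(0.5) = 60.519876 / 108 = 0.560.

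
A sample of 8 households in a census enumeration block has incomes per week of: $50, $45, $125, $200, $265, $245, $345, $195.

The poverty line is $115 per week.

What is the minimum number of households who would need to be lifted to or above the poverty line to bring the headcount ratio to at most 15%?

Currently q = 2 of N = 8 are below the line (H = 0.250).
A headcount ratio of at most 15% allows at most ⌊0.15 × 8⌋ = 1 poor households.
So at least 2 − 1 = 1 must be lifted.

1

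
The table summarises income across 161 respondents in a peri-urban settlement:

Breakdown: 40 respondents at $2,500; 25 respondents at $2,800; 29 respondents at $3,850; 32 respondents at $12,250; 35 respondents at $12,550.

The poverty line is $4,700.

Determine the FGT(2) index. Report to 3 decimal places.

0.086

Poor units: 40×$2,500, 25×$2,800, 29×$3,850 (q = 94 of N = 161).
Gap ratios (z−y)/z: (4700−2500)/4700 = 0.4681 (×40); (4700−2800)/4700 = 0.4043 (×25); (4700−3850)/4700 = 0.1809 (×29).
Squared: 0.2191 (×40); 0.1634 (×25); 0.0327 (×29).
Sum = 13.798212; P₂ = 13.798212 / 161 = 0.086.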